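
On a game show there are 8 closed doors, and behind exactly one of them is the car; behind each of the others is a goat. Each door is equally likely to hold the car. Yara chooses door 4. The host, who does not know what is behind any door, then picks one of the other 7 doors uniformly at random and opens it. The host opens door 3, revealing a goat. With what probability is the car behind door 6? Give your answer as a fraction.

Condition on the true location of the car.
If it is behind any of doors 1, 2, 4, 5, 6, 7, and 8 (prior 1/8 each): the host picks door 3 with probability 1/7 regardless, and it is not the prize; weight (1/8)·(1/7) = 1/56 each.
If it is behind door 3 (prior 1/8): the host opened door 3, so this case is ruled out; weight (1/8)·0 = 0.
The weights sum to 1/8.
So P(the car behind door 6 | the host opened door 3) = (1/56) / (1/8) = 1/7.

1/7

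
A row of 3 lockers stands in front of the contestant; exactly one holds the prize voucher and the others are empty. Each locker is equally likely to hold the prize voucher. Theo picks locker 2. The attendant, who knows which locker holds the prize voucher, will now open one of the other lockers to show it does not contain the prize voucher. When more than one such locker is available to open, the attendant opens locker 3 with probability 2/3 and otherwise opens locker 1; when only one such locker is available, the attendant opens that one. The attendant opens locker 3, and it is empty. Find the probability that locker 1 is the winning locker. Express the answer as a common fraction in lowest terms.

Condition on the true location of the prize voucher.
If it is in locker 1 (prior 1/3): only locker 3 is available, probability 1; weight (1/3)·1 = 1/3.
If it is in locker 2 (prior 1/3): locker 3 is available, opened with probability 2/3; weight (1/3)·(2/3) = 2/9.
If it is in locker 3 (prior 1/3): the attendant opened locker 3, so this case is ruled out; weight (1/3)·0 = 0.
The weights sum to 5/9.
So P(the prize voucher in locker 1 | the attendant opened locker 3) = (1/3) / (5/9) = 3/5.

3/5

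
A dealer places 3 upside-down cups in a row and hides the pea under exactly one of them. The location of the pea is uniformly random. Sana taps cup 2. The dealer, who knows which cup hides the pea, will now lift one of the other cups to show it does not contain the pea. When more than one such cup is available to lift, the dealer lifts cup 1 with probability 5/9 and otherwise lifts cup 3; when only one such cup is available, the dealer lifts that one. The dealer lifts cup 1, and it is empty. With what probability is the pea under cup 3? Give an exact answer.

Consider each possible location of the pea in turn.
If it is under cup 1 (prior 1/3): the dealer opened cup 1, so this case is ruled out; weight (1/3)·0 = 0.
If it is under cup 2 (prior 1/3): cup 1 is available, opened with probability 5/9; weight (1/3)·(5/9) = 5/27.
If it is under cup 3 (prior 1/3): only cup 1 is available, probability 1; weight (1/3)·1 = 1/3.
The weights sum to 14/27.
So P(the pea under cup 3 | the dealer opened cup 1) = (1/3) / (14/27) = 9/14.

9/14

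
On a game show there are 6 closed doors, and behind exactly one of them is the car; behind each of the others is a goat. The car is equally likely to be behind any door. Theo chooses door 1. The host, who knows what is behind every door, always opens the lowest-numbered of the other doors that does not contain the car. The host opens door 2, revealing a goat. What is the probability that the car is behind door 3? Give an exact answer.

Condition on the true location of the car.
If it is behind any of doors 1, 3, 4, 5, and 6 (prior 1/6 each): door 2 is the lowest-numbered option available, probability 1; weight (1/6)·1 = 1/6 each.
If it is behind door 2 (prior 1/6): the host opened door 2, so this case is ruled out; weight (1/6)·0 = 0.
The weights sum to 5/6.
So P(the car behind door 3 | the host opened door 2) = (1/6) / (5/6) = 1/5.

1/5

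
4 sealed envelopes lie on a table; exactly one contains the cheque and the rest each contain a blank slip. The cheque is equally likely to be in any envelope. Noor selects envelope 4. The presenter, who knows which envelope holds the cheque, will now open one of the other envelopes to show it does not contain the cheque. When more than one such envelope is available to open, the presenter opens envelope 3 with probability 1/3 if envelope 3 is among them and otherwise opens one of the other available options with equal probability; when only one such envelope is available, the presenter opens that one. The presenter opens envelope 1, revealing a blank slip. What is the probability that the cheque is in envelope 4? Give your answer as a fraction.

2/9

Consider each possible location of the cheque in turn.
If it is in envelope 1 (prior 1/4): the presenter opened envelope 1, so this case is ruled out; weight (1/4)·0 = 0.
If it is in envelope 2 (prior 1/4): envelope 3 is available but not opened, probability 2/3; weight (1/4)·(2/3) = 1/6.
If it is in envelope 3 (prior 1/4): envelope 3 holds the prize so is unavailable; the presenter chooses uniformly among the 2 others, probability 1/2; weight (1/4)·(1/2) = 1/8.
If it is in envelope 4 (prior 1/4): envelope 3 is available but not opened; envelope 1 gets probability (1 − 1/3)/2 = 1/3; weight (1/4)·(1/3) = 1/12.
The weights sum to 3/8.
So P(the cheque in envelope 4 | the presenter opened envelope 1) = (1/12) / (3/8) = 2/9.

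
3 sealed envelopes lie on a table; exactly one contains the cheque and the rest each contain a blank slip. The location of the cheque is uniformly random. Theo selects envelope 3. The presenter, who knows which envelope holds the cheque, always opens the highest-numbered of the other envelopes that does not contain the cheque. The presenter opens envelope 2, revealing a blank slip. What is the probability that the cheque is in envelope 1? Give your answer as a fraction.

Condition on the true location of the cheque.
If it is in either of envelopes 1 and 3 (prior 1/3 each): envelope 2 is the highest-numbered option available, probability 1; weight (1/3)·1 = 1/3 each.
If it is in envelope 2 (prior 1/3): the presenter opened envelope 2, so this case is ruled out; weight (1/3)·0 = 0.
The weights sum to 2/3.
So P(the cheque in envelope 1 | the presenter opened envelope 2) = (1/3) / (2/3) = 1/2.

1/2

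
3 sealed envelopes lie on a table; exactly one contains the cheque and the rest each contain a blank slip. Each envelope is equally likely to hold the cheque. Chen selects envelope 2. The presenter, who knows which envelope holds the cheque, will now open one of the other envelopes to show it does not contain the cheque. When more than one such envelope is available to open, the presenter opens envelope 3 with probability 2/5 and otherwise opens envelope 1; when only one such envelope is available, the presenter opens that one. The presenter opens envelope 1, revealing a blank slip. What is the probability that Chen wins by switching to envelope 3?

Consider each possible location of the cheque in turn.
If it is in envelope 1 (prior 1/3): the presenter opened envelope 1, so this case is ruled out; weight (1/3)·0 = 0.
If it is in envelope 2 (prior 1/3): envelope 3 is available but not opened, probability 3/5; weight (1/3)·(3/5) = 1/5.
If it is in envelope 3 (prior 1/3): only envelope 1 is available, probability 1; weight (1/3)·1 = 1/3.
The weights sum to 8/15.
So P(the cheque in envelope 3 | the presenter opened envelope 1) = (1/3) / (8/15) = 5/8.

5/8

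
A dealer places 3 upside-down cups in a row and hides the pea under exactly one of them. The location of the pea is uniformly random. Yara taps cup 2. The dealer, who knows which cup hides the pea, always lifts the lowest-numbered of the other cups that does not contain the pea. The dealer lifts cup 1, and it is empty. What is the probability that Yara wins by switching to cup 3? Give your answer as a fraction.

Apply Bayes' rule, conditioning on where the pea actually is.
If it is under cup 1 (prior 1/3): the dealer opened cup 1, so this case is ruled out; weight (1/3)·0 = 0.
If it is under either of cups 2 and 3 (prior 1/3 each): cup 1 is the lowest-numbered option available, probability 1; weight (1/3)·1 = 1/3 each.
The weights sum to 2/3.
So P(the pea under cup 3 | the dealer opened cup 1) = (1/3) / (2/3) = 1/2.

1/2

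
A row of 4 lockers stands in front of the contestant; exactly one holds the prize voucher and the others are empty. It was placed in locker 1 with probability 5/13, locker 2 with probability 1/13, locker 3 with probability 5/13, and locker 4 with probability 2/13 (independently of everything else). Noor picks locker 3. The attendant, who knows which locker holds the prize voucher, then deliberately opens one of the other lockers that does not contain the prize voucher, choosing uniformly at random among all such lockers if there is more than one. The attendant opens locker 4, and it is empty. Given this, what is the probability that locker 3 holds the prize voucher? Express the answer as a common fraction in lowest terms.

5/14

Consider each possible location of the prize voucher in turn.
If it is in locker 1 (prior 5/13): the attendant has 2 equally likely choices, so probability 1/2; weight (5/13)·(1/2) = 5/26.
If it is in locker 2 (prior 1/13): the attendant has 2 equally likely choices, so probability 1/2; weight (1/13)·(1/2) = 1/26.
If it is in locker 3 (prior 5/13): the attendant has 3 equally likely choices, so probability 1/3; weight (5/13)·(1/3) = 5/39.
If it is in locker 4 (prior 2/13): the attendant opened locker 4, so this case is ruled out; weight (2/13)·0 = 0.
The weights sum to 14/39.
So P(the prize voucher in locker 3 | the attendant opened locker 4) = (5/39) / (14/39) = 5/14.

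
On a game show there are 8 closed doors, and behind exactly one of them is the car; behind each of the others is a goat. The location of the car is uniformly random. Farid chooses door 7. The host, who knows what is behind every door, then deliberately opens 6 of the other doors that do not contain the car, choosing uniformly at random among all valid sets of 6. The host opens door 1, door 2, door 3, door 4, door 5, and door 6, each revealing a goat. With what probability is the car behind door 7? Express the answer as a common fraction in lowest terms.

1/8

Condition on the true location of the car.
If it is behind any of doors 1, 2, 3, 4, 5, and 6 (prior 1/8 each): that door was opened and seen not to hold the prize — ruled out; weight (1/8)·0 = 0 each.
If it is behind door 7 (prior 1/8): the host has 7 equally likely choices, so probability 1/7; weight (1/8)·(1/7) = 1/56.
If it is behind door 8 (prior 1/8): the host has no choice, probability 1; weight (1/8)·1 = 1/8.
The weights sum to 1/7.
So P(the car behind door 7 | the host opened door 1, door 2, door 3, door 4, door 5, and door 6) = (1/56) / (1/7) = 1/8.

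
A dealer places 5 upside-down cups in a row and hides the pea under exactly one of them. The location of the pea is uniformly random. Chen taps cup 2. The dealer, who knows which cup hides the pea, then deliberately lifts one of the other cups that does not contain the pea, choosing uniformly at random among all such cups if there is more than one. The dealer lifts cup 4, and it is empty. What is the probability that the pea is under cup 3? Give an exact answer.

4/15

Consider each possible location of the pea in turn.
If it is under any of cups 1, 3, and 5 (prior 1/5 each): the dealer has 3 equally likely choices, so probability 1/3; weight (1/5)·(1/3) = 1/15 each.
If it is under cup 2 (prior 1/5): the dealer has 4 equally likely choices, so probability 1/4; weight (1/5)·(1/4) = 1/20.
If it is under cup 4 (prior 1/5): the dealer opened cup 4, so this case is ruled out; weight (1/5)·0 = 0.
The weights sum to 1/4.
So P(the pea under cup 3 | the dealer opened cup 4) = (1/15) / (1/4) = 4/15.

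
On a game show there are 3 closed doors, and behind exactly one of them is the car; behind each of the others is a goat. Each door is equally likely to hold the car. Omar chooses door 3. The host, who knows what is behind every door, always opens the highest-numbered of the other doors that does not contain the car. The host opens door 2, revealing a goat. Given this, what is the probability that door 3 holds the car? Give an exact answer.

1/2

Apply Bayes' rule, conditioning on where the car actually is.
If it is behind either of doors 1 and 3 (prior 1/3 each): door 2 is the highest-numbered option available, probability 1; weight (1/3)·1 = 1/3 each.
If it is behind door 2 (prior 1/3): the host opened door 2, so this case is ruled out; weight (1/3)·0 = 0.
The weights sum to 2/3.
So P(the car behind door 3 | the host opened door 2) = (1/3) / (2/3) = 1/2.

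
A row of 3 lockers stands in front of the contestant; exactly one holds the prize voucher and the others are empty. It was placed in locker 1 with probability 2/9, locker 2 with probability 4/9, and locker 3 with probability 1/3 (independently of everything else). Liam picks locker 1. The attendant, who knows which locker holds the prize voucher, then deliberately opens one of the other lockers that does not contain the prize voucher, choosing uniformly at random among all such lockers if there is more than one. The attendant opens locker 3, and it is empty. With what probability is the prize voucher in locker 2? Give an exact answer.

Apply Bayes' rule, conditioning on where the prize voucher actually is.
If it is in locker 1 (prior 2/9): the attendant has 2 equally likely choices, so probability 1/2; weight (2/9)·(1/2) = 1/9.
If it is in locker 2 (prior 4/9): the attendant has no choice, probability 1; weight (4/9)·1 = 4/9.
If it is in locker 3 (prior 1/3): the attendant opened locker 3, so this case is ruled out; weight (1/3)·0 = 0.
The weights sum to 5/9.
So P(the prize voucher in locker 2 | the attendant opened locker 3) = (4/9) / (5/9) = 4/5.

4/5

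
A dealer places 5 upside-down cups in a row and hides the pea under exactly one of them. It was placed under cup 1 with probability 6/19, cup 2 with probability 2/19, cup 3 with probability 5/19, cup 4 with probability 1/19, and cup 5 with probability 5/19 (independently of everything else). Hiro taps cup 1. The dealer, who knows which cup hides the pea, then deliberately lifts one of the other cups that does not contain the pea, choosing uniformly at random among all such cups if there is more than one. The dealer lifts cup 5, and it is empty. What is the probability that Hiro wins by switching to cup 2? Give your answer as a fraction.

4/25

Condition on the true location of the pea.
If it is under cup 1 (prior 6/19): the dealer has 4 equally likely choices, so probability 1/4; weight (6/19)·(1/4) = 3/38.
If it is under cup 2 (prior 2/19): the dealer has 3 equally likely choices, so probability 1/3; weight (2/19)·(1/3) = 2/57.
If it is under cup 3 (prior 5/19): the dealer has 3 equally likely choices, so probability 1/3; weight (5/19)·(1/3) = 5/57.
If it is under cup 4 (prior 1/19): the dealer has 3 equally likely choices, so probability 1/3; weight (1/19)·(1/3) = 1/57.
If it is under cup 5 (prior 5/19): the dealer opened cup 5, so this case is ruled out; weight (5/19)·0 = 0.
The weights sum to 25/114.
So P(the pea under cup 2 | the dealer opened cup 5) = (2/57) / (25/114) = 4/25.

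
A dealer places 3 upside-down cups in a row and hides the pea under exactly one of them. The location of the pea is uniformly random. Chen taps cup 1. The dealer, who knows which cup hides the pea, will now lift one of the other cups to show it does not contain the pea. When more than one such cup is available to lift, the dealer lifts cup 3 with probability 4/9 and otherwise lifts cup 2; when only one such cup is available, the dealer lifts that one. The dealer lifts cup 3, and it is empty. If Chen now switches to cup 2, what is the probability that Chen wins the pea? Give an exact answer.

Apply Bayes' rule, conditioning on where the pea actually is.
If it is under cup 1 (prior 1/3): cup 3 is available, opened with probability 4/9; weight (1/3)·(4/9) = 4/27.
If it is under cup 2 (prior 1/3): only cup 3 is available, probability 1; weight (1/3)·1 = 1/3.
If it is under cup 3 (prior 1/3): the dealer opened cup 3, so this case is ruled out; weight (1/3)·0 = 0.
The weights sum to 13/27.
So P(the pea under cup 2 | the dealer opened cup 3) = (1/3) / (13/27) = 9/13.

9/13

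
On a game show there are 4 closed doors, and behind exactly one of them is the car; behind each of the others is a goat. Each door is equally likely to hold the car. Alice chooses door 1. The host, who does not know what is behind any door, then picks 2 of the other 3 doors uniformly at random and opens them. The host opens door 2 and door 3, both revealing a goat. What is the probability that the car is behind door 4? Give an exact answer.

Because the host chose which doors to open without knowing where the car is, the choice is independent of the prize location. Learning that none of the 2 opened doors holds the car simply rules out those 2 locations and leaves the remaining 2 doors still equally likely by symmetry.
So P(the car behind door 4) = 1/2.

1/2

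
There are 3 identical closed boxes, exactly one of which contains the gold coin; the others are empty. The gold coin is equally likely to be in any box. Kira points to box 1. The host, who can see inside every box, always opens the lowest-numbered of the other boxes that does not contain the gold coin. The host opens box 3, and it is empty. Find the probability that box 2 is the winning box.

1

Condition on the true location of the gold coin.
If it is in box 1 (prior 1/3): the host would have opened box 2 instead, probability 0; weight (1/3)·0 = 0.
If it is in box 2 (prior 1/3): box 3 is the lowest-numbered option available, probability 1; weight (1/3)·1 = 1/3.
If it is in box 3 (prior 1/3): the host opened box 3, so this case is ruled out; weight (1/3)·0 = 0.
The weights sum to 1/3.
So P(the gold coin in box 2 | the host opened box 3) = (1/3) / (1/3) = 1.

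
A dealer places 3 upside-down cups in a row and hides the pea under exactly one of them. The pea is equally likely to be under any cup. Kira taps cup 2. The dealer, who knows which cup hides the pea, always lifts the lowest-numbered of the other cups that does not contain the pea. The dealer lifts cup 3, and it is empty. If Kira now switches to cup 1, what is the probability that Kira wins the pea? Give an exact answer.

Apply Bayes' rule, conditioning on where the pea actually is.
If it is under cup 1 (prior 1/3): cup 3 is the lowest-numbered option available, probability 1; weight (1/3)·1 = 1/3.
If it is under cup 2 (prior 1/3): the dealer would have opened cup 1 instead, probability 0; weight (1/3)·0 = 0.
If it is under cup 3 (prior 1/3): the dealer opened cup 3, so this case is ruled out; weight (1/3)·0 = 0.
The weights sum to 1/3.
So P(the pea under cup 1 | the dealer opened cup 3) = (1/3) / (1/3) = 1.

1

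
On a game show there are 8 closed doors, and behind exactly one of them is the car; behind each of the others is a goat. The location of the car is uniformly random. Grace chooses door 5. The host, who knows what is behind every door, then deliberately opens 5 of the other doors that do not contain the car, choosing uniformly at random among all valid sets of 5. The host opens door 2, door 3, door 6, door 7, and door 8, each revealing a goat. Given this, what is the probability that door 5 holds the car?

1/8

Condition on the true location of the car.
If it is behind either of doors 1 and 4 (prior 1/8 each): the host has 6 equally likely choices, so probability 1/6; weight (1/8)·(1/6) = 1/48 each.
If it is behind any of doors 2, 3, 6, 7, and 8 (prior 1/8 each): that door was opened and seen not to hold the prize — ruled out; weight (1/8)·0 = 0 each.
If it is behind door 5 (prior 1/8): the host has 21 equally likely choices, so probability 1/21; weight (1/8)·(1/21) = 1/168.
The weights sum to 1/21.
So P(the car behind door 5 | the host opened door 2, door 3, door 6, door 7, and door 8) = (1/168) / (1/21) = 1/8.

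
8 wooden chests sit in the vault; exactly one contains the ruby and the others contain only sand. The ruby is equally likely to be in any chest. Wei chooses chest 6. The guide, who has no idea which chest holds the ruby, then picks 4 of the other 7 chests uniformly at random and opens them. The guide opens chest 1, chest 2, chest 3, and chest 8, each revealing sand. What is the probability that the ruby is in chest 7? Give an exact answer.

Condition on the true location of the ruby.
If it is in any of chests 1, 2, 3, and 8 (prior 1/8 each): that chest was opened and seen not to hold the prize — ruled out; weight (1/8)·0 = 0 each.
If it is in any of chests 4, 5, 6, and 7 (prior 1/8 each): the guide picks exactly this set with probability 1/35 regardless, and none is the prize; weight (1/8)·(1/35) = 1/280 each.
The weights sum to 1/70.
So P(the ruby in chest 7 | the guide opened chest 1, chest 2, chest 3, and chest 8) = (1/280) / (1/70) = 1/4.

1/4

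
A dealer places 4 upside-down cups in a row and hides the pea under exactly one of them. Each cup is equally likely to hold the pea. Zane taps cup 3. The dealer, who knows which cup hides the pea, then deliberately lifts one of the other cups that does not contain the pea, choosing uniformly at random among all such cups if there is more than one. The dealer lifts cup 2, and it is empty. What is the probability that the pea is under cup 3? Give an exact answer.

1/4

Apply Bayes' rule, conditioning on where the pea actually is.
If it is under either of cups 1 and 4 (prior 1/4 each): the dealer has 2 equally likely choices, so probability 1/2; weight (1/4)·(1/2) = 1/8 each.
If it is under cup 2 (prior 1/4): the dealer opened cup 2, so this case is ruled out; weight (1/4)·0 = 0.
If it is under cup 3 (prior 1/4): the dealer has 3 equally likely choices, so probability 1/3; weight (1/4)·(1/3) = 1/12.
The weights sum to 1/3.
So P(the pea under cup 3 | the dealer opened cup 2) = (1/12) / (1/3) = 1/4.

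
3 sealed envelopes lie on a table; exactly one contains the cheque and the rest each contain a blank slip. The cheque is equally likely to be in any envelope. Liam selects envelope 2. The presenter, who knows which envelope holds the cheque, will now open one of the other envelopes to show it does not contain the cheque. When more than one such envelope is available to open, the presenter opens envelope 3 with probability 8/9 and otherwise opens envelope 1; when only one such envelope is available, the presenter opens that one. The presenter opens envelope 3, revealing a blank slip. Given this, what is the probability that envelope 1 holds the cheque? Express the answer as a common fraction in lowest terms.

Condition on the true location of the cheque.
If it is in envelope 1 (prior 1/3): only envelope 3 is available, probability 1; weight (1/3)·1 = 1/3.
If it is in envelope 2 (prior 1/3): envelope 3 is available, opened with probability 8/9; weight (1/3)·(8/9) = 8/27.
If it is in envelope 3 (prior 1/3): the presenter opened envelope 3, so this case is ruled out; weight (1/3)·0 = 0.
The weights sum to 17/27.
So P(the cheque in envelope 1 | the presenter opened envelope 3) = (1/3) / (17/27) = 9/17.

9/17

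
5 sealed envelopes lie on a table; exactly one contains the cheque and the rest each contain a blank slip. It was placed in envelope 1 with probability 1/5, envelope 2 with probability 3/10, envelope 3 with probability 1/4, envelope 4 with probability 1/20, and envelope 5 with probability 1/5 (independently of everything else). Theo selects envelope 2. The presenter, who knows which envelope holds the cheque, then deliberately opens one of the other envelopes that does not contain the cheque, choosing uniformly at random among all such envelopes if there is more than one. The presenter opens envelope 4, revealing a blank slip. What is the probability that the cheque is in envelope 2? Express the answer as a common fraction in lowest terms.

Consider each possible location of the cheque in turn.
If it is in either of envelopes 1 and 5 (prior 1/5 each): the presenter has 3 equally likely choices, so probability 1/3; weight (1/5)·(1/3) = 1/15 each.
If it is in envelope 2 (prior 3/10): the presenter has 4 equally likely choices, so probability 1/4; weight (3/10)·(1/4) = 3/40.
If it is in envelope 3 (prior 1/4): the presenter has 3 equally likely choices, so probability 1/3; weight (1/4)·(1/3) = 1/12.
If it is in envelope 4 (prior 1/20): the presenter opened envelope 4, so this case is ruled out; weight (1/20)·0 = 0.
The weights sum to 7/24.
So P(the cheque in envelope 2 | the presenter opened envelope 4) = (3/40) / (7/24) = 9/35.

9/35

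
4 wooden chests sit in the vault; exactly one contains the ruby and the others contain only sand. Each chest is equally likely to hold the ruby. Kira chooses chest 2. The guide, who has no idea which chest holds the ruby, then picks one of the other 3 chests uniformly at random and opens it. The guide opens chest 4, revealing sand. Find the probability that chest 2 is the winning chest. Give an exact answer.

1/3

Consider each possible location of the ruby in turn.
If it is in any of chests 1, 2, and 3 (prior 1/4 each): the guide picks chest 4 with probability 1/3 regardless, and it is not the prize; weight (1/4)·(1/3) = 1/12 each.
If it is in chest 4 (prior 1/4): the guide opened chest 4, so this case is ruled out; weight (1/4)·0 = 0.
The weights sum to 1/4.
So P(the ruby in chest 2 | the guide opened chest 4) = (1/12) / (1/4) = 1/3.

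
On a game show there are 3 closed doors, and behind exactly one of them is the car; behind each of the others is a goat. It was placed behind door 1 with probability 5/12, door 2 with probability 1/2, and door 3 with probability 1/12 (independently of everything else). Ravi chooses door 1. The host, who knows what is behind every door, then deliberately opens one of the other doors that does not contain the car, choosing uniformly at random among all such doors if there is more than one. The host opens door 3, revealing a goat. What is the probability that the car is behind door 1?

5/17

Apply Bayes' rule, conditioning on where the car actually is.
If it is behind door 1 (prior 5/12): the host has 2 equally likely choices, so probability 1/2; weight (5/12)·(1/2) = 5/24.
If it is behind door 2 (prior 1/2): the host has no choice, probability 1; weight (1/2)·1 = 1/2.
If it is behind door 3 (prior 1/12): the host opened door 3, so this case is ruled out; weight (1/12)·0 = 0.
The weights sum to 17/24.
So P(the car behind door 1 | the host opened door 3) = (5/24) / (17/24) = 5/17.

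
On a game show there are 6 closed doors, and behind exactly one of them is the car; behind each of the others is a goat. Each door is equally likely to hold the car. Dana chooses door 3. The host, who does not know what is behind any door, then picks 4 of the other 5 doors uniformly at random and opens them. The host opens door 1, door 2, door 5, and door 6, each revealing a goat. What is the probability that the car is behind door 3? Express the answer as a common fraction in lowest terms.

1/2

Apply Bayes' rule, conditioning on where the car actually is.
If it is behind any of doors 1, 2, 5, and 6 (prior 1/6 each): that door was opened and seen not to hold the prize — ruled out; weight (1/6)·0 = 0 each.
If it is behind either of doors 3 and 4 (prior 1/6 each): the host picks exactly this set with probability 1/5 regardless, and none is the prize; weight (1/6)·(1/5) = 1/30 each.
The weights sum to 1/15.
So P(the car behind door 3 | the host opened door 1, door 2, door 5, and door 6) = (1/30) / (1/15) = 1/2.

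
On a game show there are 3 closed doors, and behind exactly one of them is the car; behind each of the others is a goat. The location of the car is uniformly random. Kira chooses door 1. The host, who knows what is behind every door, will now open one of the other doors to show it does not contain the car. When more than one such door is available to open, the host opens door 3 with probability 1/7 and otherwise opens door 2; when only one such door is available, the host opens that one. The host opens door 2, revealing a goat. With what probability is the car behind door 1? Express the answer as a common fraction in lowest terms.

Consider each possible location of the car in turn.
If it is behind door 1 (prior 1/3): door 3 is available but not opened, probability 6/7; weight (1/3)·(6/7) = 2/7.
If it is behind door 2 (prior 1/3): the host opened door 2, so this case is ruled out; weight (1/3)·0 = 0.
If it is behind door 3 (prior 1/3): only door 2 is available, probability 1; weight (1/3)·1 = 1/3.
The weights sum to 13/21.
So P(the car behind door 1 | the host opened door 2) = (2/7) / (13/21) = 6/13.

6/13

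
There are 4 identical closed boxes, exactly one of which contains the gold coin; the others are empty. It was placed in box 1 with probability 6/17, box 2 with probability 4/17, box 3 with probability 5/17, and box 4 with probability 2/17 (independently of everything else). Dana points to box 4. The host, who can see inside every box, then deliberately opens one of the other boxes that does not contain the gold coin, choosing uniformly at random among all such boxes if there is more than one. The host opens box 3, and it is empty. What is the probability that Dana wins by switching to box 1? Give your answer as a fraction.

9/17

Consider each possible location of the gold coin in turn.
If it is in box 1 (prior 6/17): the host has 2 equally likely choices, so probability 1/2; weight (6/17)·(1/2) = 3/17.
If it is in box 2 (prior 4/17): the host has 2 equally likely choices, so probability 1/2; weight (4/17)·(1/2) = 2/17.
If it is in box 3 (prior 5/17): the host opened box 3, so this case is ruled out; weight (5/17)·0 = 0.
If it is in box 4 (prior 2/17): the host has 3 equally likely choices, so probability 1/3; weight (2/17)·(1/3) = 2/51.
The weights sum to 1/3.
So P(the gold coin in box 1 | the host opened box 3) = (3/17) / (1/3) = 9/17.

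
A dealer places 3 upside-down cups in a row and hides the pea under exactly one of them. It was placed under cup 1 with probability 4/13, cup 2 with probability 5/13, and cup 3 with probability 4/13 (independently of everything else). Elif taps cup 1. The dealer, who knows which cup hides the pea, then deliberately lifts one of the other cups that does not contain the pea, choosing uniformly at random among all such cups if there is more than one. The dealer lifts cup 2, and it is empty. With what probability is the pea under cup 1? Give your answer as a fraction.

Apply Bayes' rule, conditioning on where the pea actually is.
If it is under cup 1 (prior 4/13): the dealer has 2 equally likely choices, so probability 1/2; weight (4/13)·(1/2) = 2/13.
If it is under cup 2 (prior 5/13): the dealer opened cup 2, so this case is ruled out; weight (5/13)·0 = 0.
If it is under cup 3 (prior 4/13): the dealer has no choice, probability 1; weight (4/13)·1 = 4/13.
The weights sum to 6/13.
So P(the pea under cup 1 | the dealer opened cup 2) = (2/13) / (6/13) = 1/3.

1/3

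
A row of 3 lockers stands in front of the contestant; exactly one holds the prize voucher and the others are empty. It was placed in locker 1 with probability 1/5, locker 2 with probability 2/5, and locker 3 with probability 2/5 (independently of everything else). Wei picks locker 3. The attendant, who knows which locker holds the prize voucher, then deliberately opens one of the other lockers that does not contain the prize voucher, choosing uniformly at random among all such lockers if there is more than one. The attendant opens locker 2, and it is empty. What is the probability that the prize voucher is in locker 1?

1/2

Consider each possible location of the prize voucher in turn.
If it is in locker 1 (prior 1/5): the attendant has no choice, probability 1; weight (1/5)·1 = 1/5.
If it is in locker 2 (prior 2/5): the attendant opened locker 2, so this case is ruled out; weight (2/5)·0 = 0.
If it is in locker 3 (prior 2/5): the attendant has 2 equally likely choices, so probability 1/2; weight (2/5)·(1/2) = 1/5.
The weights sum to 2/5.
So P(the prize voucher in locker 1 | the attendant opened locker 2) = (1/5) / (2/5) = 1/2.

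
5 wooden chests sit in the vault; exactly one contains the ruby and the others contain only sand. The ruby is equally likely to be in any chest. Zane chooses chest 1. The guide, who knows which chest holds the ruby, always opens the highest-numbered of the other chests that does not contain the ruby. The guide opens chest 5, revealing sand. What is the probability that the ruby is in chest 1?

1/4

Consider each possible location of the ruby in turn.
If it is in any of chests 1, 2, 3, and 4 (prior 1/5 each): chest 5 is the highest-numbered option available, probability 1; weight (1/5)·1 = 1/5 each.
If it is in chest 5 (prior 1/5): the guide opened chest 5, so this case is ruled out; weight (1/5)·0 = 0.
The weights sum to 4/5.
So P(the ruby in chest 1 | the guide opened chest 5) = (1/5) / (4/5) = 1/4.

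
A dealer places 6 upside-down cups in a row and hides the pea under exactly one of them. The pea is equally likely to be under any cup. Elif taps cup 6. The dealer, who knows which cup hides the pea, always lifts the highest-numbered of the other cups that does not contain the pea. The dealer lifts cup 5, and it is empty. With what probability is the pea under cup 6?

1/5

Apply Bayes' rule, conditioning on where the pea actually is.
If it is under any of cups 1, 2, 3, 4, and 6 (prior 1/6 each): cup 5 is the highest-numbered option available, probability 1; weight (1/6)·1 = 1/6 each.
If it is under cup 5 (prior 1/6): the dealer opened cup 5, so this case is ruled out; weight (1/6)·0 = 0.
The weights sum to 5/6.
So P(the pea under cup 6 | the dealer opened cup 5) = (1/6) / (5/6) = 1/5.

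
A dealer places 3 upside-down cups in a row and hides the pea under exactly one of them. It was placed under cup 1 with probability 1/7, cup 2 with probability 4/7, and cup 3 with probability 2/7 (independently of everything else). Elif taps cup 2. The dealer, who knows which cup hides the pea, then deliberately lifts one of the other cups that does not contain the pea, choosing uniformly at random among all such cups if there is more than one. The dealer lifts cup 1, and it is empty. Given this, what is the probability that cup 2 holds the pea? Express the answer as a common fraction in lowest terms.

Apply Bayes' rule, conditioning on where the pea actually is.
If it is under cup 1 (prior 1/7): the dealer opened cup 1, so this case is ruled out; weight (1/7)·0 = 0.
If it is under cup 2 (prior 4/7): the dealer has 2 equally likely choices, so probability 1/2; weight (4/7)·(1/2) = 2/7.
If it is under cup 3 (prior 2/7): the dealer has no choice, probability 1; weight (2/7)·1 = 2/7.
The weights sum to 4/7.
So P(the pea under cup 2 | the dealer opened cup 1) = (2/7) / (4/7) = 1/2.

1/2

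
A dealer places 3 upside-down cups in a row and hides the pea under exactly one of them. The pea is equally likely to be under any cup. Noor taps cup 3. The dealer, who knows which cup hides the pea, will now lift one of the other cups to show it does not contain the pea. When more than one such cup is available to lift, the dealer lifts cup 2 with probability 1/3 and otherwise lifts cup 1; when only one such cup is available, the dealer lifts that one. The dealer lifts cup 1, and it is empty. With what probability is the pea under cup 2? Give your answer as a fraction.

Consider each possible location of the pea in turn.
If it is under cup 1 (prior 1/3): the dealer opened cup 1, so this case is ruled out; weight (1/3)·0 = 0.
If it is under cup 2 (prior 1/3): only cup 1 is available, probability 1; weight (1/3)·1 = 1/3.
If it is under cup 3 (prior 1/3): cup 2 is available but not opened, probability 2/3; weight (1/3)·(2/3) = 2/9.
The weights sum to 5/9.
So P(the pea under cup 2 | the dealer opened cup 1) = (1/3) / (5/9) = 3/5.

3/5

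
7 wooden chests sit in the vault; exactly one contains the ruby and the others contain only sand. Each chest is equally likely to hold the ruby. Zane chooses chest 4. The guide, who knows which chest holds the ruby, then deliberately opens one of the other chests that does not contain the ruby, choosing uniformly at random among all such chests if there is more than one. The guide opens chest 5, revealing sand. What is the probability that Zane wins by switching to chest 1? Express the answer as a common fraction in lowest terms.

Condition on the true location of the ruby.
If it is in any of chests 1, 2, 3, 6, and 7 (prior 1/7 each): the guide has 5 equally likely choices, so probability 1/5; weight (1/7)·(1/5) = 1/35 each.
If it is in chest 4 (prior 1/7): the guide has 6 equally likely choices, so probability 1/6; weight (1/7)·(1/6) = 1/42.
If it is in chest 5 (prior 1/7): the guide opened chest 5, so this case is ruled out; weight (1/7)·0 = 0.
The weights sum to 1/6.
So P(the ruby in chest 1 | the guide opened chest 5) = (1/35) / (1/6) = 6/35.

6/35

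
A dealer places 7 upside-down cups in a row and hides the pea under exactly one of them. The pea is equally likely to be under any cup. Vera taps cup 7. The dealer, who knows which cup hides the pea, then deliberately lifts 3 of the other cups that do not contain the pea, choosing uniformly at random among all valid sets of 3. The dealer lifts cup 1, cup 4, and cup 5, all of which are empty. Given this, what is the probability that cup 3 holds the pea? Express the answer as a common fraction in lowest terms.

2/7

Consider each possible location of the pea in turn.
If it is under any of cups 1, 4, and 5 (prior 1/7 each): that cup was opened and seen not to hold the prize — ruled out; weight (1/7)·0 = 0 each.
If it is under any of cups 2, 3, and 6 (prior 1/7 each): the dealer has 10 equally likely choices, so probability 1/10; weight (1/7)·(1/10) = 1/70 each.
If it is under cup 7 (prior 1/7): the dealer has 20 equally likely choices, so probability 1/20; weight (1/7)·(1/20) = 1/140.
The weights sum to 1/20.
So P(the pea under cup 3 | the dealer opened cup 1, cup 4, and cup 5) = (1/70) / (1/20) = 2/7.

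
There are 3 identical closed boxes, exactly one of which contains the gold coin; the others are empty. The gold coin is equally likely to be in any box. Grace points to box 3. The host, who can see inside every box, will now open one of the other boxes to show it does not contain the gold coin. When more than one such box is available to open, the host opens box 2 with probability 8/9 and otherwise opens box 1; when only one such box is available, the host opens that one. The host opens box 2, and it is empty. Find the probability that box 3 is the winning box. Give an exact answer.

Condition on the true location of the gold coin.
If it is in box 1 (prior 1/3): only box 2 is available, probability 1; weight (1/3)·1 = 1/3.
If it is in box 2 (prior 1/3): the host opened box 2, so this case is ruled out; weight (1/3)·0 = 0.
If it is in box 3 (prior 1/3): box 2 is available, opened with probability 8/9; weight (1/3)·(8/9) = 8/27.
The weights sum to 17/27.
So P(the gold coin in box 3 | the host opened box 2) = (8/27) / (17/27) = 8/17.

8/17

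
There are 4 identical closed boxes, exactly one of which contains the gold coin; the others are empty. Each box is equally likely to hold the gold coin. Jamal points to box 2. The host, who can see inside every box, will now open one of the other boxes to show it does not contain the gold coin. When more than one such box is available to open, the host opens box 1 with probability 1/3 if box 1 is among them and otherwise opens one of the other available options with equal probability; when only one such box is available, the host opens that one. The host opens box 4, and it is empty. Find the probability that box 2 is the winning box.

2/9

Consider each possible location of the gold coin in turn.
If it is in box 1 (prior 1/4): box 1 holds the prize so is unavailable; the host chooses uniformly among the 2 others, probability 1/2; weight (1/4)·(1/2) = 1/8.
If it is in box 2 (prior 1/4): box 1 is available but not opened; box 4 gets probability (1 − 1/3)/2 = 1/3; weight (1/4)·(1/3) = 1/12.
If it is in box 3 (prior 1/4): box 1 is available but not opened, probability 2/3; weight (1/4)·(2/3) = 1/6.
If it is in box 4 (prior 1/4): the host opened box 4, so this case is ruled out; weight (1/4)·0 = 0.
The weights sum to 3/8.
So P(the gold coin in box 2 | the host opened box 4) = (1/12) / (3/8) = 2/9.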